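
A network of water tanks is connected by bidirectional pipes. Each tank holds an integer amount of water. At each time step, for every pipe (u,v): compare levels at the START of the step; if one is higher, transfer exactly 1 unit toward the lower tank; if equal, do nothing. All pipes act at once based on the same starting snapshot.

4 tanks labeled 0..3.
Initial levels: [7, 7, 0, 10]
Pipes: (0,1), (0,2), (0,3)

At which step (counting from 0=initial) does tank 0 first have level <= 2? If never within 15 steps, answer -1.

Answer: -1

Derivation:
Step 1: flows [0=1,0->2,3->0] -> levels [7 7 1 9]
Step 2: flows [0=1,0->2,3->0] -> levels [7 7 2 8]
Step 3: flows [0=1,0->2,3->0] -> levels [7 7 3 7]
Step 4: flows [0=1,0->2,0=3] -> levels [6 7 4 7]
Step 5: flows [1->0,0->2,3->0] -> levels [7 6 5 6]
Step 6: flows [0->1,0->2,0->3] -> levels [4 7 6 7]
Step 7: flows [1->0,2->0,3->0] -> levels [7 6 5 6]
  -> period-2 cycle (repeats step 5); tank 0 never drops to <=2
Tank 0 never reaches <=2 within 15 steps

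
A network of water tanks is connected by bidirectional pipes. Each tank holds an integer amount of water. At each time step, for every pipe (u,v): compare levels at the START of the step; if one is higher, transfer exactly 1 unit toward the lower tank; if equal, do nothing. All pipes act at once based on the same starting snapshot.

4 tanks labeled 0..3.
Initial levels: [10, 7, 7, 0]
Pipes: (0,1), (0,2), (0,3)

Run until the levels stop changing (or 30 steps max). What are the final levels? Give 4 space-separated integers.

Step 1: flows [0->1,0->2,0->3] -> levels [7 8 8 1]
Step 2: flows [1->0,2->0,0->3] -> levels [8 7 7 2]
Step 3: flows [0->1,0->2,0->3] -> levels [5 8 8 3]
Step 4: flows [1->0,2->0,0->3] -> levels [6 7 7 4]
Step 5: flows [1->0,2->0,0->3] -> levels [7 6 6 5]
Step 6: flows [0->1,0->2,0->3] -> levels [4 7 7 6]
Step 7: flows [1->0,2->0,3->0] -> levels [7 6 6 5]
  -> period-2 cycle: step 7 state = step 5 state; never stabilizes
  -> state at step 30: (30-5) mod 2 = 1, same as step 6 -> [4 7 7 6]

Answer: 4 7 7 6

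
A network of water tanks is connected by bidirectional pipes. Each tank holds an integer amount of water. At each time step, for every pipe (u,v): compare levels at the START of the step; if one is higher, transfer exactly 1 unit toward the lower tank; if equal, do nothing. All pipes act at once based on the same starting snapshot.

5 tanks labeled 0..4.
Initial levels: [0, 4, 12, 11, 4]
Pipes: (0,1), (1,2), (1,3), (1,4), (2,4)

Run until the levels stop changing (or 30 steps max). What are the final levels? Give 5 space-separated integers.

Step 1: flows [1->0,2->1,3->1,1=4,2->4] -> levels [1 5 10 10 5]
Step 2: flows [1->0,2->1,3->1,1=4,2->4] -> levels [2 6 8 9 6]
Step 3: flows [1->0,2->1,3->1,1=4,2->4] -> levels [3 7 6 8 7]
Step 4: flows [1->0,1->2,3->1,1=4,4->2] -> levels [4 6 8 7 6]
Step 5: flows [1->0,2->1,3->1,1=4,2->4] -> levels [5 7 6 6 7]
Step 6: flows [1->0,1->2,1->3,1=4,4->2] -> levels [6 4 8 7 6]
Step 7: flows [0->1,2->1,3->1,4->1,2->4] -> levels [5 8 6 6 6]
Step 8: flows [1->0,1->2,1->3,1->4,2=4] -> levels [6 4 7 7 7]
Step 9: flows [0->1,2->1,3->1,4->1,2=4] -> levels [5 8 6 6 6]
  -> period-2 cycle: step 9 state = step 7 state; never stabilizes
  -> state at step 30: (30-7) mod 2 = 1, same as step 8 -> [6 4 7 7 7]

Answer: 6 4 7 7 7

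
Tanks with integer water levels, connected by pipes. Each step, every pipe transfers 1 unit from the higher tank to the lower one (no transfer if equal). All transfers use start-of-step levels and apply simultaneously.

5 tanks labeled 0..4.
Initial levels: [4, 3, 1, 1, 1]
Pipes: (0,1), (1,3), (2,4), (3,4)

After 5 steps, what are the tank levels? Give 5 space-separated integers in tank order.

Step 1: flows [0->1,1->3,2=4,3=4] -> levels [3 3 1 2 1]
Step 2: flows [0=1,1->3,2=4,3->4] -> levels [3 2 1 2 2]
Step 3: flows [0->1,1=3,4->2,3=4] -> levels [2 3 2 2 1]
Step 4: flows [1->0,1->3,2->4,3->4] -> levels [3 1 1 2 3]
Step 5: flows [0->1,3->1,4->2,4->3] -> levels [2 3 2 2 1]

Answer: 2 3 2 2 1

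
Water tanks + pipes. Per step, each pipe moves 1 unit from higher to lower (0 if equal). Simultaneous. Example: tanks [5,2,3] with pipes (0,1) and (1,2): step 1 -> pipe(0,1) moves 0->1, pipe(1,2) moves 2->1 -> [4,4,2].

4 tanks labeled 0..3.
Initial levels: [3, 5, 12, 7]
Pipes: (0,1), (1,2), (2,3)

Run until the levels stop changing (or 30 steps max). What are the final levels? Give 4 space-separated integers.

Answer: 7 6 8 6

Derivation:
Step 1: flows [1->0,2->1,2->3] -> levels [4 5 10 8]
Step 2: flows [1->0,2->1,2->3] -> levels [5 5 8 9]
Step 3: flows [0=1,2->1,3->2] -> levels [5 6 8 8]
Step 4: flows [1->0,2->1,2=3] -> levels [6 6 7 8]
Step 5: flows [0=1,2->1,3->2] -> levels [6 7 7 7]
Step 6: flows [1->0,1=2,2=3] -> levels [7 6 7 7]
Step 7: flows [0->1,2->1,2=3] -> levels [6 8 6 7]
Step 8: flows [1->0,1->2,3->2] -> levels [7 6 8 6]
Step 9: flows [0->1,2->1,2->3] -> levels [6 8 6 7]
  -> period-2 cycle: step 9 state = step 7 state; never stabilizes
  -> state at step 30: (30-7) mod 2 = 1, same as step 8 -> [7 6 8 6]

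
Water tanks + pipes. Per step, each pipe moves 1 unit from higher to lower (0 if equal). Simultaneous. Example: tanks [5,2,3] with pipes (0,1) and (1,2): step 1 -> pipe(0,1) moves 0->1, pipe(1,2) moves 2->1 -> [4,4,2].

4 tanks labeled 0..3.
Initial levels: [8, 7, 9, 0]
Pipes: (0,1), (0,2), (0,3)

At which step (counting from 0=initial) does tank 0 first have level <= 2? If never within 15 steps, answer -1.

Step 1: flows [0->1,2->0,0->3] -> levels [7 8 8 1]
Step 2: flows [1->0,2->0,0->3] -> levels [8 7 7 2]
Step 3: flows [0->1,0->2,0->3] -> levels [5 8 8 3]
Step 4: flows [1->0,2->0,0->3] -> levels [6 7 7 4]
Step 5: flows [1->0,2->0,0->3] -> levels [7 6 6 5]
Step 6: flows [0->1,0->2,0->3] -> levels [4 7 7 6]
Step 7: flows [1->0,2->0,3->0] -> levels [7 6 6 5]
  -> period-2 cycle (repeats step 5); tank 0 never drops to <=2
Tank 0 never reaches <=2 within 15 steps

Answer: -1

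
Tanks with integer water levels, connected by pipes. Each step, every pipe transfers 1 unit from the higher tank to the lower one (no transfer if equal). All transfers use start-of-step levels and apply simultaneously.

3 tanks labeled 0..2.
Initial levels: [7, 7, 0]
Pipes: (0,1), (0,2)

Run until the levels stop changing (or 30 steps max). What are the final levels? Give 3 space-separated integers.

Step 1: flows [0=1,0->2] -> levels [6 7 1]
Step 2: flows [1->0,0->2] -> levels [6 6 2]
Step 3: flows [0=1,0->2] -> levels [5 6 3]
Step 4: flows [1->0,0->2] -> levels [5 5 4]
Step 5: flows [0=1,0->2] -> levels [4 5 5]
Step 6: flows [1->0,2->0] -> levels [6 4 4]
Step 7: flows [0->1,0->2] -> levels [4 5 5]
  -> period-2 cycle: step 7 state = step 5 state; never stabilizes
  -> state at step 30: (30-5) mod 2 = 1, same as step 6 -> [6 4 4]

Answer: 6 4 4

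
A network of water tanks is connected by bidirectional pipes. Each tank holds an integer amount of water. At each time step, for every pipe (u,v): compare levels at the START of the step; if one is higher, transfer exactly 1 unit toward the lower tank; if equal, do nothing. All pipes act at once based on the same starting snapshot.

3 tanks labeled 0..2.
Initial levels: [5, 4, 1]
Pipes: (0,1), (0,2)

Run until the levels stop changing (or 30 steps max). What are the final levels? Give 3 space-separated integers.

Step 1: flows [0->1,0->2] -> levels [3 5 2]
Step 2: flows [1->0,0->2] -> levels [3 4 3]
Step 3: flows [1->0,0=2] -> levels [4 3 3]
Step 4: flows [0->1,0->2] -> levels [2 4 4]
Step 5: flows [1->0,2->0] -> levels [4 3 3]
  -> period-2 cycle: step 5 state = step 3 state; never stabilizes
  -> state at step 30: (30-3) mod 2 = 1, same as step 4 -> [2 4 4]

Answer: 2 4 4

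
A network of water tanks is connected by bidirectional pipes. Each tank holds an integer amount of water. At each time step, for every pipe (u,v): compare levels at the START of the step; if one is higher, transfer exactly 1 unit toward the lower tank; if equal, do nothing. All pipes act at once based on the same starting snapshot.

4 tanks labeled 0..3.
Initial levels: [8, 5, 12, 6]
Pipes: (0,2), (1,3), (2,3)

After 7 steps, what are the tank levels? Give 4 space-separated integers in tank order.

Step 1: flows [2->0,3->1,2->3] -> levels [9 6 10 6]
Step 2: flows [2->0,1=3,2->3] -> levels [10 6 8 7]
Step 3: flows [0->2,3->1,2->3] -> levels [9 7 8 7]
Step 4: flows [0->2,1=3,2->3] -> levels [8 7 8 8]
Step 5: flows [0=2,3->1,2=3] -> levels [8 8 8 7]
Step 6: flows [0=2,1->3,2->3] -> levels [8 7 7 9]
Step 7: flows [0->2,3->1,3->2] -> levels [7 8 9 7]

Answer: 7 8 9 7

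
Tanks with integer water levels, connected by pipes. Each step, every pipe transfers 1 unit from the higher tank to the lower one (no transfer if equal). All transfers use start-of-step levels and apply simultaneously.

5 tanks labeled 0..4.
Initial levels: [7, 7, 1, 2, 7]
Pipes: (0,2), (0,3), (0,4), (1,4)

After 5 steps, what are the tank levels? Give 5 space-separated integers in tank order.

Step 1: flows [0->2,0->3,0=4,1=4] -> levels [5 7 2 3 7]
Step 2: flows [0->2,0->3,4->0,1=4] -> levels [4 7 3 4 6]
Step 3: flows [0->2,0=3,4->0,1->4] -> levels [4 6 4 4 6]
Step 4: flows [0=2,0=3,4->0,1=4] -> levels [5 6 4 4 5]
Step 5: flows [0->2,0->3,0=4,1->4] -> levels [3 5 5 5 6]

Answer: 3 5 5 5 6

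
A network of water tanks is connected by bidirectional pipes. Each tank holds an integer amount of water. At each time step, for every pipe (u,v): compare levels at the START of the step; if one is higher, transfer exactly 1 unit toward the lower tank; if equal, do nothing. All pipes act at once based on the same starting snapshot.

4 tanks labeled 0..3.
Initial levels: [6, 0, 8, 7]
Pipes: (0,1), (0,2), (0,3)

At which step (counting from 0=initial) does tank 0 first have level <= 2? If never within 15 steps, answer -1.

Answer: -1

Derivation:
Step 1: flows [0->1,2->0,3->0] -> levels [7 1 7 6]
Step 2: flows [0->1,0=2,0->3] -> levels [5 2 7 7]
Step 3: flows [0->1,2->0,3->0] -> levels [6 3 6 6]
Step 4: flows [0->1,0=2,0=3] -> levels [5 4 6 6]
Step 5: flows [0->1,2->0,3->0] -> levels [6 5 5 5]
Step 6: flows [0->1,0->2,0->3] -> levels [3 6 6 6]
Step 7: flows [1->0,2->0,3->0] -> levels [6 5 5 5]
  -> period-2 cycle (repeats step 5); tank 0 never drops to <=2
Tank 0 never reaches <=2 within 15 steps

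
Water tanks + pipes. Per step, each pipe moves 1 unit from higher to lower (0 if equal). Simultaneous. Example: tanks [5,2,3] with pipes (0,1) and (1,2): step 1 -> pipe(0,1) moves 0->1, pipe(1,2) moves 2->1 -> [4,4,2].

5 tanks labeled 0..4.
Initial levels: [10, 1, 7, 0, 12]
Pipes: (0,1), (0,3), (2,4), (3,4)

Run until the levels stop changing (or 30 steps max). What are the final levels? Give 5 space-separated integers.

Answer: 7 5 7 6 5

Derivation:
Step 1: flows [0->1,0->3,4->2,4->3] -> levels [8 2 8 2 10]
Step 2: flows [0->1,0->3,4->2,4->3] -> levels [6 3 9 4 8]
Step 3: flows [0->1,0->3,2->4,4->3] -> levels [4 4 8 6 8]
Step 4: flows [0=1,3->0,2=4,4->3] -> levels [5 4 8 6 7]
Step 5: flows [0->1,3->0,2->4,4->3] -> levels [5 5 7 6 7]
Step 6: flows [0=1,3->0,2=4,4->3] -> levels [6 5 7 6 6]
Step 7: flows [0->1,0=3,2->4,3=4] -> levels [5 6 6 6 7]
Step 8: flows [1->0,3->0,4->2,4->3] -> levels [7 5 7 6 5]
Step 9: flows [0->1,0->3,2->4,3->4] -> levels [5 6 6 6 7]
  -> period-2 cycle: step 9 state = step 7 state; never stabilizes
  -> state at step 30: (30-7) mod 2 = 1, same as step 8 -> [7 5 7 6 5]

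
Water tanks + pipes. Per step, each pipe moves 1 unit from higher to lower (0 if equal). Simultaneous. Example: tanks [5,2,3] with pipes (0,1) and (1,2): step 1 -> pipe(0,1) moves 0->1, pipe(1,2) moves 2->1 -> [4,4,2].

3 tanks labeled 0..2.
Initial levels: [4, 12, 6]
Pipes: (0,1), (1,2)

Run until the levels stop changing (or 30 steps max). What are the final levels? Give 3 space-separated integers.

Step 1: flows [1->0,1->2] -> levels [5 10 7]
Step 2: flows [1->0,1->2] -> levels [6 8 8]
Step 3: flows [1->0,1=2] -> levels [7 7 8]
Step 4: flows [0=1,2->1] -> levels [7 8 7]
Step 5: flows [1->0,1->2] -> levels [8 6 8]
Step 6: flows [0->1,2->1] -> levels [7 8 7]
  -> period-2 cycle: step 6 state = step 4 state; never stabilizes
  -> state at step 30: (30-4) mod 2 = 0, same as step 4 -> [7 8 7]

Answer: 7 8 7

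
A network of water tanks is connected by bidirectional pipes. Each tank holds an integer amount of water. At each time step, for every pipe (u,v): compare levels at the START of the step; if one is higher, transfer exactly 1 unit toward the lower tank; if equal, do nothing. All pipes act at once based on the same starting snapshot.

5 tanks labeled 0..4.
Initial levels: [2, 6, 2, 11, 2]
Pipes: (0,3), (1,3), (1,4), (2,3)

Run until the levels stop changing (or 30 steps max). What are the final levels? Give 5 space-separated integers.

Step 1: flows [3->0,3->1,1->4,3->2] -> levels [3 6 3 8 3]
Step 2: flows [3->0,3->1,1->4,3->2] -> levels [4 6 4 5 4]
Step 3: flows [3->0,1->3,1->4,3->2] -> levels [5 4 5 4 5]
Step 4: flows [0->3,1=3,4->1,2->3] -> levels [4 5 4 6 4]
Step 5: flows [3->0,3->1,1->4,3->2] -> levels [5 5 5 3 5]
Step 6: flows [0->3,1->3,1=4,2->3] -> levels [4 4 4 6 5]
Step 7: flows [3->0,3->1,4->1,3->2] -> levels [5 6 5 3 4]
Step 8: flows [0->3,1->3,1->4,2->3] -> levels [4 4 4 6 5]
  -> period-2 cycle: step 8 state = step 6 state; never stabilizes
  -> state at step 30: (30-6) mod 2 = 0, same as step 6 -> [4 4 4 6 5]

Answer: 4 4 4 6 5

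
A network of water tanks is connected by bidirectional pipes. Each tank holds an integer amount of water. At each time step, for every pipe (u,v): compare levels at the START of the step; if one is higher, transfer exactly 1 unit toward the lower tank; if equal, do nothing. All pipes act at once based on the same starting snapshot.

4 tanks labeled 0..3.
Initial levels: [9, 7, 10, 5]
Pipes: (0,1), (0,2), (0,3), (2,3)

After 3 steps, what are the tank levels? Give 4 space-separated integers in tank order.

Step 1: flows [0->1,2->0,0->3,2->3] -> levels [8 8 8 7]
Step 2: flows [0=1,0=2,0->3,2->3] -> levels [7 8 7 9]
Step 3: flows [1->0,0=2,3->0,3->2] -> levels [9 7 8 7]

Answer: 9 7 8 7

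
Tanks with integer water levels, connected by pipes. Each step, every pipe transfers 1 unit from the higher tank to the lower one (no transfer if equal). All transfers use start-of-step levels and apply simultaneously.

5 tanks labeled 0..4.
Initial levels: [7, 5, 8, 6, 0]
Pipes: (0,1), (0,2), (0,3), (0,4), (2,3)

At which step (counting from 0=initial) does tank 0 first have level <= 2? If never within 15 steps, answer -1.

Step 1: flows [0->1,2->0,0->3,0->4,2->3] -> levels [5 6 6 8 1]
Step 2: flows [1->0,2->0,3->0,0->4,3->2] -> levels [7 5 6 6 2]
Step 3: flows [0->1,0->2,0->3,0->4,2=3] -> levels [3 6 7 7 3]
Step 4: flows [1->0,2->0,3->0,0=4,2=3] -> levels [6 5 6 6 3]
Step 5: flows [0->1,0=2,0=3,0->4,2=3] -> levels [4 6 6 6 4]
Step 6: flows [1->0,2->0,3->0,0=4,2=3] -> levels [7 5 5 5 4]
Step 7: flows [0->1,0->2,0->3,0->4,2=3] -> levels [3 6 6 6 5]
Step 8: flows [1->0,2->0,3->0,4->0,2=3] -> levels [7 5 5 5 4]
  -> period-2 cycle (repeats step 6); tank 0 never drops to <=2
Tank 0 never reaches <=2 within 15 steps

Answer: -1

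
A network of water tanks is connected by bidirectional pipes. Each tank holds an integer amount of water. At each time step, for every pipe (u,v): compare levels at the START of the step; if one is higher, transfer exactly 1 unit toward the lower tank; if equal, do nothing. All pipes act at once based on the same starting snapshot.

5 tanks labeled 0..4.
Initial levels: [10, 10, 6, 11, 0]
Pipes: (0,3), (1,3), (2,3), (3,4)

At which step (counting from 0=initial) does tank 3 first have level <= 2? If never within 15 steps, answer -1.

Step 1: flows [3->0,3->1,3->2,3->4] -> levels [11 11 7 7 1]
Step 2: flows [0->3,1->3,2=3,3->4] -> levels [10 10 7 8 2]
Step 3: flows [0->3,1->3,3->2,3->4] -> levels [9 9 8 8 3]
Step 4: flows [0->3,1->3,2=3,3->4] -> levels [8 8 8 9 4]
Step 5: flows [3->0,3->1,3->2,3->4] -> levels [9 9 9 5 5]
Step 6: flows [0->3,1->3,2->3,3=4] -> levels [8 8 8 8 5]
Step 7: flows [0=3,1=3,2=3,3->4] -> levels [8 8 8 7 6]
Step 8: flows [0->3,1->3,2->3,3->4] -> levels [7 7 7 9 7]
Step 9: flows [3->0,3->1,3->2,3->4] -> levels [8 8 8 5 8]
Step 10: flows [0->3,1->3,2->3,4->3] -> levels [7 7 7 9 7]
  -> period-2 cycle (repeats step 8); tank 3 never drops to <=2
Tank 3 never reaches <=2 within 15 steps

Answer: -1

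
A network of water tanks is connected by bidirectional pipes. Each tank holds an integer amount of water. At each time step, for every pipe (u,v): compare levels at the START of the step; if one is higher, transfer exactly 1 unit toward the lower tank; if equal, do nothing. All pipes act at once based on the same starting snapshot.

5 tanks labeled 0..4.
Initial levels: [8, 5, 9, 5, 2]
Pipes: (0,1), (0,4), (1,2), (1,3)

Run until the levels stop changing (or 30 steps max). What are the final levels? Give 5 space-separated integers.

Answer: 6 4 7 7 5

Derivation:
Step 1: flows [0->1,0->4,2->1,1=3] -> levels [6 7 8 5 3]
Step 2: flows [1->0,0->4,2->1,1->3] -> levels [6 6 7 6 4]
Step 3: flows [0=1,0->4,2->1,1=3] -> levels [5 7 6 6 5]
Step 4: flows [1->0,0=4,1->2,1->3] -> levels [6 4 7 7 5]
Step 5: flows [0->1,0->4,2->1,3->1] -> levels [4 7 6 6 6]
Step 6: flows [1->0,4->0,1->2,1->3] -> levels [6 4 7 7 5]
  -> period-2 cycle: step 6 state = step 4 state; never stabilizes
  -> state at step 30: (30-4) mod 2 = 0, same as step 4 -> [6 4 7 7 5]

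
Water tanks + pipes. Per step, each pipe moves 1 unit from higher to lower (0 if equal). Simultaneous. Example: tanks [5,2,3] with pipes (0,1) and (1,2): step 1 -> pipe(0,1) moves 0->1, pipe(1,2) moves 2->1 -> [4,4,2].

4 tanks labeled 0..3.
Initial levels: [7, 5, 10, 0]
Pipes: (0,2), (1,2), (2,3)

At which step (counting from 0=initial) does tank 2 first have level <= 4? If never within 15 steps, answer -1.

Step 1: flows [2->0,2->1,2->3] -> levels [8 6 7 1]
Step 2: flows [0->2,2->1,2->3] -> levels [7 7 6 2]
Step 3: flows [0->2,1->2,2->3] -> levels [6 6 7 3]
Step 4: flows [2->0,2->1,2->3] -> levels [7 7 4 4]
Tank 2 first reaches <=4 at step 4

Answer: 4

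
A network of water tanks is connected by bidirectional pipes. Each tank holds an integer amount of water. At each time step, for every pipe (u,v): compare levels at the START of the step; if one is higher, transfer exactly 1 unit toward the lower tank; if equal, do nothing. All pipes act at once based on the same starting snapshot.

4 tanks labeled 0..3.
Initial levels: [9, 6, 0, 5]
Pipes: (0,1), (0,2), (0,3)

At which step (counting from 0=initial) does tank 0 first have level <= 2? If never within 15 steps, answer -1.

Step 1: flows [0->1,0->2,0->3] -> levels [6 7 1 6]
Step 2: flows [1->0,0->2,0=3] -> levels [6 6 2 6]
Step 3: flows [0=1,0->2,0=3] -> levels [5 6 3 6]
Step 4: flows [1->0,0->2,3->0] -> levels [6 5 4 5]
Step 5: flows [0->1,0->2,0->3] -> levels [3 6 5 6]
Step 6: flows [1->0,2->0,3->0] -> levels [6 5 4 5]
  -> period-2 cycle (repeats step 4); tank 0 never drops to <=2
Tank 0 never reaches <=2 within 15 steps

Answer: -1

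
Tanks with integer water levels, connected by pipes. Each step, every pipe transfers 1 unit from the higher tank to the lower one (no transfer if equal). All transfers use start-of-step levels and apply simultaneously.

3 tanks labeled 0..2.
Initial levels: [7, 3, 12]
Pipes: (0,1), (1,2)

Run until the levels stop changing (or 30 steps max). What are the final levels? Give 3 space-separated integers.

Step 1: flows [0->1,2->1] -> levels [6 5 11]
Step 2: flows [0->1,2->1] -> levels [5 7 10]
Step 3: flows [1->0,2->1] -> levels [6 7 9]
Step 4: flows [1->0,2->1] -> levels [7 7 8]
Step 5: flows [0=1,2->1] -> levels [7 8 7]
Step 6: flows [1->0,1->2] -> levels [8 6 8]
Step 7: flows [0->1,2->1] -> levels [7 8 7]
  -> period-2 cycle: step 7 state = step 5 state; never stabilizes
  -> state at step 30: (30-5) mod 2 = 1, same as step 6 -> [8 6 8]

Answer: 8 6 8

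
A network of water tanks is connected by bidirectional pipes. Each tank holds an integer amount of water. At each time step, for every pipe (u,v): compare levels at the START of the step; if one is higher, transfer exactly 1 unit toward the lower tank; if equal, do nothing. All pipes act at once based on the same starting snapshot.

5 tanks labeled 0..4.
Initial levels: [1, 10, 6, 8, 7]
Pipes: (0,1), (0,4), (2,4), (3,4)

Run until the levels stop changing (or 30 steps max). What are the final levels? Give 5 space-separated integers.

Answer: 6 7 6 6 7

Derivation:
Step 1: flows [1->0,4->0,4->2,3->4] -> levels [3 9 7 7 6]
Step 2: flows [1->0,4->0,2->4,3->4] -> levels [5 8 6 6 7]
Step 3: flows [1->0,4->0,4->2,4->3] -> levels [7 7 7 7 4]
Step 4: flows [0=1,0->4,2->4,3->4] -> levels [6 7 6 6 7]
Step 5: flows [1->0,4->0,4->2,4->3] -> levels [8 6 7 7 4]
Step 6: flows [0->1,0->4,2->4,3->4] -> levels [6 7 6 6 7]
  -> period-2 cycle: step 6 state = step 4 state; never stabilizes
  -> state at step 30: (30-4) mod 2 = 0, same as step 4 -> [6 7 6 6 7]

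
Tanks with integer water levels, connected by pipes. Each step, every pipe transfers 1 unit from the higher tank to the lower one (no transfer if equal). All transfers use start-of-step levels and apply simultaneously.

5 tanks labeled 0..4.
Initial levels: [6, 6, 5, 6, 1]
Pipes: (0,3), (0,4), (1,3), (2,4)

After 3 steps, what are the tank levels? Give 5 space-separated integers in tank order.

Answer: 5 5 4 6 4

Derivation:
Step 1: flows [0=3,0->4,1=3,2->4] -> levels [5 6 4 6 3]
Step 2: flows [3->0,0->4,1=3,2->4] -> levels [5 6 3 5 5]
Step 3: flows [0=3,0=4,1->3,4->2] -> levels [5 5 4 6 4]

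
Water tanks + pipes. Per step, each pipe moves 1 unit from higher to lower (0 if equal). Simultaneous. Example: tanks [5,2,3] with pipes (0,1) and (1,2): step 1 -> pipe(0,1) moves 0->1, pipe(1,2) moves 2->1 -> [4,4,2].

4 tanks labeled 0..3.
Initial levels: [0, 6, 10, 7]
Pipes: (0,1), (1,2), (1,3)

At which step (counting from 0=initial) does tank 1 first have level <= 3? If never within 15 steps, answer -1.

Step 1: flows [1->0,2->1,3->1] -> levels [1 7 9 6]
Step 2: flows [1->0,2->1,1->3] -> levels [2 6 8 7]
Step 3: flows [1->0,2->1,3->1] -> levels [3 7 7 6]
Step 4: flows [1->0,1=2,1->3] -> levels [4 5 7 7]
Step 5: flows [1->0,2->1,3->1] -> levels [5 6 6 6]
Step 6: flows [1->0,1=2,1=3] -> levels [6 5 6 6]
Step 7: flows [0->1,2->1,3->1] -> levels [5 8 5 5]
Step 8: flows [1->0,1->2,1->3] -> levels [6 5 6 6]
  -> period-2 cycle (repeats step 6); tank 1 never drops to <=3
Tank 1 never reaches <=3 within 15 steps

Answer: -1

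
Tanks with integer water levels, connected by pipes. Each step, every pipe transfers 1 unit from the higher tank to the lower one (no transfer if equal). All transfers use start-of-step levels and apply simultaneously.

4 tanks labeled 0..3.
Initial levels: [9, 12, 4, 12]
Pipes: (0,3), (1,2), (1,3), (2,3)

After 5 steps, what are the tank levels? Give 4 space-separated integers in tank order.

Step 1: flows [3->0,1->2,1=3,3->2] -> levels [10 11 6 10]
Step 2: flows [0=3,1->2,1->3,3->2] -> levels [10 9 8 10]
Step 3: flows [0=3,1->2,3->1,3->2] -> levels [10 9 10 8]
Step 4: flows [0->3,2->1,1->3,2->3] -> levels [9 9 8 11]
Step 5: flows [3->0,1->2,3->1,3->2] -> levels [10 9 10 8]

Answer: 10 9 10 8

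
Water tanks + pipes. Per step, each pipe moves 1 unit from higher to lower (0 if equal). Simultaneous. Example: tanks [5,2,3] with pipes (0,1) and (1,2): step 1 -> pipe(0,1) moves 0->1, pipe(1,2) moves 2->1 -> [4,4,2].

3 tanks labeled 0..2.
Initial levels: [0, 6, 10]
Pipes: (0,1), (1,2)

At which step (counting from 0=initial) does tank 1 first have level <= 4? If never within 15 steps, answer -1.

Answer: 7

Derivation:
Step 1: flows [1->0,2->1] -> levels [1 6 9]
Step 2: flows [1->0,2->1] -> levels [2 6 8]
Step 3: flows [1->0,2->1] -> levels [3 6 7]
Step 4: flows [1->0,2->1] -> levels [4 6 6]
Step 5: flows [1->0,1=2] -> levels [5 5 6]
Step 6: flows [0=1,2->1] -> levels [5 6 5]
Step 7: flows [1->0,1->2] -> levels [6 4 6]
Tank 1 first reaches <=4 at step 7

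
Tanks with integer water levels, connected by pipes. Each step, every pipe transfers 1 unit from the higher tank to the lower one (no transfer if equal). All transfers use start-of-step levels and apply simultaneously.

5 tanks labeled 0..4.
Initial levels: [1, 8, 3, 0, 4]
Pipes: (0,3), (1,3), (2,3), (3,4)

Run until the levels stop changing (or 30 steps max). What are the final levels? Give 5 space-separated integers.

Answer: 3 4 3 2 4

Derivation:
Step 1: flows [0->3,1->3,2->3,4->3] -> levels [0 7 2 4 3]
Step 2: flows [3->0,1->3,3->2,3->4] -> levels [1 6 3 2 4]
Step 3: flows [3->0,1->3,2->3,4->3] -> levels [2 5 2 4 3]
Step 4: flows [3->0,1->3,3->2,3->4] -> levels [3 4 3 2 4]
Step 5: flows [0->3,1->3,2->3,4->3] -> levels [2 3 2 6 3]
Step 6: flows [3->0,3->1,3->2,3->4] -> levels [3 4 3 2 4]
  -> period-2 cycle: step 6 state = step 4 state; never stabilizes
  -> state at step 30: (30-4) mod 2 = 0, same as step 4 -> [3 4 3 2 4]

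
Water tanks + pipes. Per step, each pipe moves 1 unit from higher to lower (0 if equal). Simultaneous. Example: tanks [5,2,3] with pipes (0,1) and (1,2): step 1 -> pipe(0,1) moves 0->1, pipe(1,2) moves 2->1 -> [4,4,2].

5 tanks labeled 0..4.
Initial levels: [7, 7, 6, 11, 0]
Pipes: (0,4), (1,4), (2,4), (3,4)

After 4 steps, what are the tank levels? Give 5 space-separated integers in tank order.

Step 1: flows [0->4,1->4,2->4,3->4] -> levels [6 6 5 10 4]
Step 2: flows [0->4,1->4,2->4,3->4] -> levels [5 5 4 9 8]
Step 3: flows [4->0,4->1,4->2,3->4] -> levels [6 6 5 8 6]
Step 4: flows [0=4,1=4,4->2,3->4] -> levels [6 6 6 7 6]

Answer: 6 6 6 7 6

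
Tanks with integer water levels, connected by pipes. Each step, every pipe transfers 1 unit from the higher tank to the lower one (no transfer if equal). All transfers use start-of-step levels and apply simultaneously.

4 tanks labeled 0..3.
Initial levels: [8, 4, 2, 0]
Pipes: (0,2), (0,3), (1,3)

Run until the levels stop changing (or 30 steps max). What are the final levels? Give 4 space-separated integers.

Step 1: flows [0->2,0->3,1->3] -> levels [6 3 3 2]
Step 2: flows [0->2,0->3,1->3] -> levels [4 2 4 4]
Step 3: flows [0=2,0=3,3->1] -> levels [4 3 4 3]
Step 4: flows [0=2,0->3,1=3] -> levels [3 3 4 4]
Step 5: flows [2->0,3->0,3->1] -> levels [5 4 3 2]
Step 6: flows [0->2,0->3,1->3] -> levels [3 3 4 4]
  -> period-2 cycle: step 6 state = step 4 state; never stabilizes
  -> state at step 30: (30-4) mod 2 = 0, same as step 4 -> [3 3 4 4]

Answer: 3 3 4 4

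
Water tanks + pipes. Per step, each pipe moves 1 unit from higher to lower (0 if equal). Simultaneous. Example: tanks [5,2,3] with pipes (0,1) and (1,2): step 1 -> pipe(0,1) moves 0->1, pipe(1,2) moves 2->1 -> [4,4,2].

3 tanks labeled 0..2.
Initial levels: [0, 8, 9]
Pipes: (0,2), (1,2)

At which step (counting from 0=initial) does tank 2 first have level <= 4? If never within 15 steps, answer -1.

Step 1: flows [2->0,2->1] -> levels [1 9 7]
Step 2: flows [2->0,1->2] -> levels [2 8 7]
Step 3: flows [2->0,1->2] -> levels [3 7 7]
Step 4: flows [2->0,1=2] -> levels [4 7 6]
Step 5: flows [2->0,1->2] -> levels [5 6 6]
Step 6: flows [2->0,1=2] -> levels [6 6 5]
Step 7: flows [0->2,1->2] -> levels [5 5 7]
Step 8: flows [2->0,2->1] -> levels [6 6 5]
  -> period-2 cycle (repeats step 6); tank 2 never drops to <=4
Tank 2 never reaches <=4 within 15 steps

Answer: -1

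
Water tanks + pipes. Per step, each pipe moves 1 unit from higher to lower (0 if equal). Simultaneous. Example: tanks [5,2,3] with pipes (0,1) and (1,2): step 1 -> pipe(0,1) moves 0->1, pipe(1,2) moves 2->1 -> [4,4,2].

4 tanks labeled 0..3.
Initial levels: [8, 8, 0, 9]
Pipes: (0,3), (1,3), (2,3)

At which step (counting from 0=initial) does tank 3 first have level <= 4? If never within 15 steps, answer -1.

Answer: 7

Derivation:
Step 1: flows [3->0,3->1,3->2] -> levels [9 9 1 6]
Step 2: flows [0->3,1->3,3->2] -> levels [8 8 2 7]
Step 3: flows [0->3,1->3,3->2] -> levels [7 7 3 8]
Step 4: flows [3->0,3->1,3->2] -> levels [8 8 4 5]
Step 5: flows [0->3,1->3,3->2] -> levels [7 7 5 6]
Step 6: flows [0->3,1->3,3->2] -> levels [6 6 6 7]
Step 7: flows [3->0,3->1,3->2] -> levels [7 7 7 4]
Tank 3 first reaches <=4 at step 7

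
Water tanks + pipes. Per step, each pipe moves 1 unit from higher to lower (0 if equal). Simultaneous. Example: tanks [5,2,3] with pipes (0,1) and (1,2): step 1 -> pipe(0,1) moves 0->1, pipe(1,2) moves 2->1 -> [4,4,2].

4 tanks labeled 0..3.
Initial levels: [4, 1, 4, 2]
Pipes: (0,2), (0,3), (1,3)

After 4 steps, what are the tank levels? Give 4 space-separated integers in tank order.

Step 1: flows [0=2,0->3,3->1] -> levels [3 2 4 2]
Step 2: flows [2->0,0->3,1=3] -> levels [3 2 3 3]
Step 3: flows [0=2,0=3,3->1] -> levels [3 3 3 2]
Step 4: flows [0=2,0->3,1->3] -> levels [2 2 3 4]

Answer: 2 2 3 4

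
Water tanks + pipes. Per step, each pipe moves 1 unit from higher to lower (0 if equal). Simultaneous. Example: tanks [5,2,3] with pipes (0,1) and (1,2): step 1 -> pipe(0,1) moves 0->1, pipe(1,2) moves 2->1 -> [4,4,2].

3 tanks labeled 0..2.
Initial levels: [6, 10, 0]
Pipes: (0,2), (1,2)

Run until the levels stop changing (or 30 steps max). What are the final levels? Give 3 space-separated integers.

Step 1: flows [0->2,1->2] -> levels [5 9 2]
Step 2: flows [0->2,1->2] -> levels [4 8 4]
Step 3: flows [0=2,1->2] -> levels [4 7 5]
Step 4: flows [2->0,1->2] -> levels [5 6 5]
Step 5: flows [0=2,1->2] -> levels [5 5 6]
Step 6: flows [2->0,2->1] -> levels [6 6 4]
Step 7: flows [0->2,1->2] -> levels [5 5 6]
  -> period-2 cycle: step 7 state = step 5 state; never stabilizes
  -> state at step 30: (30-5) mod 2 = 1, same as step 6 -> [6 6 4]

Answer: 6 6 4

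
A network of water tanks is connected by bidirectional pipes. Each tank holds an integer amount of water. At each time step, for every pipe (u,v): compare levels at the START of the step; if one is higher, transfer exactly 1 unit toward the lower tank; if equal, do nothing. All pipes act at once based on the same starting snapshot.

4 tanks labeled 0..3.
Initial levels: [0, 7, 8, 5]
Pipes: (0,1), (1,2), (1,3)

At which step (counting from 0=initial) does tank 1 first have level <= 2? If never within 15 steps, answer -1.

Step 1: flows [1->0,2->1,1->3] -> levels [1 6 7 6]
Step 2: flows [1->0,2->1,1=3] -> levels [2 6 6 6]
Step 3: flows [1->0,1=2,1=3] -> levels [3 5 6 6]
Step 4: flows [1->0,2->1,3->1] -> levels [4 6 5 5]
Step 5: flows [1->0,1->2,1->3] -> levels [5 3 6 6]
Step 6: flows [0->1,2->1,3->1] -> levels [4 6 5 5]
  -> period-2 cycle (repeats step 4); tank 1 never drops to <=2
Tank 1 never reaches <=2 within 15 steps

Answer: -1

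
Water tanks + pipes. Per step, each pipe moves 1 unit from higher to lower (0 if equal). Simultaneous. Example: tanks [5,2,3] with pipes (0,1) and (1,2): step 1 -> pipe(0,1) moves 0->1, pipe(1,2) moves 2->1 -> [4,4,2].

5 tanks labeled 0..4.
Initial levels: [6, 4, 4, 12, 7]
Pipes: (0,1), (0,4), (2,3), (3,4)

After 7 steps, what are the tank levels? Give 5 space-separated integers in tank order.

Answer: 7 6 7 6 7

Derivation:
Step 1: flows [0->1,4->0,3->2,3->4] -> levels [6 5 5 10 7]
Step 2: flows [0->1,4->0,3->2,3->4] -> levels [6 6 6 8 7]
Step 3: flows [0=1,4->0,3->2,3->4] -> levels [7 6 7 6 7]
Step 4: flows [0->1,0=4,2->3,4->3] -> levels [6 7 6 8 6]
Step 5: flows [1->0,0=4,3->2,3->4] -> levels [7 6 7 6 7]
  -> period-2 cycle: step 5 state = step 3 state
  -> state at step 7: (7-3) mod 2 = 0, same as step 3 -> [7 6 7 6 7]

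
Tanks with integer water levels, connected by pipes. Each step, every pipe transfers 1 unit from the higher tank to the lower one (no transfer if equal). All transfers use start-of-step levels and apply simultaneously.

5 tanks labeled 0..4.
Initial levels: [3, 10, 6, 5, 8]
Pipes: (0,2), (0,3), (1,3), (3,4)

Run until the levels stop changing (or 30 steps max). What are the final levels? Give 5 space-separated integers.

Answer: 5 6 7 8 6

Derivation:
Step 1: flows [2->0,3->0,1->3,4->3] -> levels [5 9 5 6 7]
Step 2: flows [0=2,3->0,1->3,4->3] -> levels [6 8 5 7 6]
Step 3: flows [0->2,3->0,1->3,3->4] -> levels [6 7 6 6 7]
Step 4: flows [0=2,0=3,1->3,4->3] -> levels [6 6 6 8 6]
Step 5: flows [0=2,3->0,3->1,3->4] -> levels [7 7 6 5 7]
Step 6: flows [0->2,0->3,1->3,4->3] -> levels [5 6 7 8 6]
Step 7: flows [2->0,3->0,3->1,3->4] -> levels [7 7 6 5 7]
  -> period-2 cycle: step 7 state = step 5 state; never stabilizes
  -> state at step 30: (30-5) mod 2 = 1, same as step 6 -> [5 6 7 8 6]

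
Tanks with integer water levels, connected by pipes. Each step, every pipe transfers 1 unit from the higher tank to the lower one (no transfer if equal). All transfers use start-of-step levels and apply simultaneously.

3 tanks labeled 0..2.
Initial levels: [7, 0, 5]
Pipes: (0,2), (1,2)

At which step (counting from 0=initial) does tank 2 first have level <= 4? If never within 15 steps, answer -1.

Answer: 3

Derivation:
Step 1: flows [0->2,2->1] -> levels [6 1 5]
Step 2: flows [0->2,2->1] -> levels [5 2 5]
Step 3: flows [0=2,2->1] -> levels [5 3 4]
Tank 2 first reaches <=4 at step 3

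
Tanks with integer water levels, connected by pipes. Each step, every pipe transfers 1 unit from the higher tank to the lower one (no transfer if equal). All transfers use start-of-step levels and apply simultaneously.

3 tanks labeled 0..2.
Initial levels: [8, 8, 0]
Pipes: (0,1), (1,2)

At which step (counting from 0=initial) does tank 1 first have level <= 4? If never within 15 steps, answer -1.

Answer: 7

Derivation:
Step 1: flows [0=1,1->2] -> levels [8 7 1]
Step 2: flows [0->1,1->2] -> levels [7 7 2]
Step 3: flows [0=1,1->2] -> levels [7 6 3]
Step 4: flows [0->1,1->2] -> levels [6 6 4]
Step 5: flows [0=1,1->2] -> levels [6 5 5]
Step 6: flows [0->1,1=2] -> levels [5 6 5]
Step 7: flows [1->0,1->2] -> levels [6 4 6]
Tank 1 first reaches <=4 at step 7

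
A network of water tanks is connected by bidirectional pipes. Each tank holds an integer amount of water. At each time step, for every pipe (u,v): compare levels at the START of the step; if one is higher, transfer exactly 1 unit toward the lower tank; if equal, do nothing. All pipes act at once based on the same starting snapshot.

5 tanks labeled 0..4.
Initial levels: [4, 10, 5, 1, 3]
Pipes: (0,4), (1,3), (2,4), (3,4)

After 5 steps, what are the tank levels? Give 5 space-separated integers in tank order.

Step 1: flows [0->4,1->3,2->4,4->3] -> levels [3 9 4 3 4]
Step 2: flows [4->0,1->3,2=4,4->3] -> levels [4 8 4 5 2]
Step 3: flows [0->4,1->3,2->4,3->4] -> levels [3 7 3 5 5]
Step 4: flows [4->0,1->3,4->2,3=4] -> levels [4 6 4 6 3]
Step 5: flows [0->4,1=3,2->4,3->4] -> levels [3 6 3 5 6]

Answer: 3 6 3 5 6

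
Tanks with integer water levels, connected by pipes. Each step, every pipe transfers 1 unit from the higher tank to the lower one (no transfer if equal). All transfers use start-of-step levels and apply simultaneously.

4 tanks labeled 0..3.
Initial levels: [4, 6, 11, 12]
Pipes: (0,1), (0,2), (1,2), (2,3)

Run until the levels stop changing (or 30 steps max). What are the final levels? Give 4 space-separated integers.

Answer: 8 8 9 8

Derivation:
Step 1: flows [1->0,2->0,2->1,3->2] -> levels [6 6 10 11]
Step 2: flows [0=1,2->0,2->1,3->2] -> levels [7 7 9 10]
Step 3: flows [0=1,2->0,2->1,3->2] -> levels [8 8 8 9]
Step 4: flows [0=1,0=2,1=2,3->2] -> levels [8 8 9 8]
Step 5: flows [0=1,2->0,2->1,2->3] -> levels [9 9 6 9]
Step 6: flows [0=1,0->2,1->2,3->2] -> levels [8 8 9 8]
  -> period-2 cycle: step 6 state = step 4 state; never stabilizes
  -> state at step 30: (30-4) mod 2 = 0, same as step 4 -> [8 8 9 8]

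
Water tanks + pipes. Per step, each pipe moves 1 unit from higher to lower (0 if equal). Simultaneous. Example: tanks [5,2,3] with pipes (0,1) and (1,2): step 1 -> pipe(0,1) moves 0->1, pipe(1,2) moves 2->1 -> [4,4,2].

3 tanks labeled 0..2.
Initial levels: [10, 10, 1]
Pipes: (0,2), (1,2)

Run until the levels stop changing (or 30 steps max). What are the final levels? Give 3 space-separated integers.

Answer: 7 7 7

Derivation:
Step 1: flows [0->2,1->2] -> levels [9 9 3]
Step 2: flows [0->2,1->2] -> levels [8 8 5]
Step 3: flows [0->2,1->2] -> levels [7 7 7]
Step 4: flows [0=2,1=2] -> levels [7 7 7]
  -> stable (no change)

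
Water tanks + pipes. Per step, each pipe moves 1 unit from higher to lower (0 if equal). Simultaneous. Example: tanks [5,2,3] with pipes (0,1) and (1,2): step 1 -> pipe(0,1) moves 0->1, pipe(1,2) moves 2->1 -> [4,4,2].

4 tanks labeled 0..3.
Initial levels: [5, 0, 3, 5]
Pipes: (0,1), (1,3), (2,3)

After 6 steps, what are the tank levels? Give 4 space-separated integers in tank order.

Step 1: flows [0->1,3->1,3->2] -> levels [4 2 4 3]
Step 2: flows [0->1,3->1,2->3] -> levels [3 4 3 3]
Step 3: flows [1->0,1->3,2=3] -> levels [4 2 3 4]
Step 4: flows [0->1,3->1,3->2] -> levels [3 4 4 2]
Step 5: flows [1->0,1->3,2->3] -> levels [4 2 3 4]
  -> period-2 cycle: step 5 state = step 3 state
  -> state at step 6: (6-3) mod 2 = 1, same as step 4 -> [3 4 4 2]

Answer: 3 4 4 2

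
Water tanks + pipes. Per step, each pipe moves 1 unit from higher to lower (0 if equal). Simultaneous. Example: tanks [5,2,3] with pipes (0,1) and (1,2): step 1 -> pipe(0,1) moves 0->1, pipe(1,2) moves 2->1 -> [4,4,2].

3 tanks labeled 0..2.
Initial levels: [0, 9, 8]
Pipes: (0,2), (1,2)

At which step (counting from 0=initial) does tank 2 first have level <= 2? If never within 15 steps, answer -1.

Step 1: flows [2->0,1->2] -> levels [1 8 8]
Step 2: flows [2->0,1=2] -> levels [2 8 7]
Step 3: flows [2->0,1->2] -> levels [3 7 7]
Step 4: flows [2->0,1=2] -> levels [4 7 6]
Step 5: flows [2->0,1->2] -> levels [5 6 6]
Step 6: flows [2->0,1=2] -> levels [6 6 5]
Step 7: flows [0->2,1->2] -> levels [5 5 7]
Step 8: flows [2->0,2->1] -> levels [6 6 5]
  -> period-2 cycle (repeats step 6); tank 2 never drops to <=2
Tank 2 never reaches <=2 within 15 steps

Answer: -1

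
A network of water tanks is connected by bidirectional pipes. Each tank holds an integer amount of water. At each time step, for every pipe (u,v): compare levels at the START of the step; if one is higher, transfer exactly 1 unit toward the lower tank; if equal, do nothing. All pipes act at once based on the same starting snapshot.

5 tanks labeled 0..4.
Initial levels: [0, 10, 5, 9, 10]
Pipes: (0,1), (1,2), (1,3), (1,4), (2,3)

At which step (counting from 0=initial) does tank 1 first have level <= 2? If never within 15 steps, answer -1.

Answer: -1

Derivation:
Step 1: flows [1->0,1->2,1->3,1=4,3->2] -> levels [1 7 7 9 10]
Step 2: flows [1->0,1=2,3->1,4->1,3->2] -> levels [2 8 8 7 9]
Step 3: flows [1->0,1=2,1->3,4->1,2->3] -> levels [3 7 7 9 8]
Step 4: flows [1->0,1=2,3->1,4->1,3->2] -> levels [4 8 8 7 7]
Step 5: flows [1->0,1=2,1->3,1->4,2->3] -> levels [5 5 7 9 8]
Step 6: flows [0=1,2->1,3->1,4->1,3->2] -> levels [5 8 7 7 7]
Step 7: flows [1->0,1->2,1->3,1->4,2=3] -> levels [6 4 8 8 8]
Step 8: flows [0->1,2->1,3->1,4->1,2=3] -> levels [5 8 7 7 7]
  -> period-2 cycle (repeats step 6); tank 1 never drops to <=2
Tank 1 never reaches <=2 within 15 steps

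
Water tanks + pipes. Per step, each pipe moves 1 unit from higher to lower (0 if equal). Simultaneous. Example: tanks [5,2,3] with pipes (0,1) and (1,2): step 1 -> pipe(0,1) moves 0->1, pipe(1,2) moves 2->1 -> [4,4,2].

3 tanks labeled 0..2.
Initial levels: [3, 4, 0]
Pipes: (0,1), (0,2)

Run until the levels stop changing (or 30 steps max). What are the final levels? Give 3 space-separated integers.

Answer: 1 3 3

Derivation:
Step 1: flows [1->0,0->2] -> levels [3 3 1]
Step 2: flows [0=1,0->2] -> levels [2 3 2]
Step 3: flows [1->0,0=2] -> levels [3 2 2]
Step 4: flows [0->1,0->2] -> levels [1 3 3]
Step 5: flows [1->0,2->0] -> levels [3 2 2]
  -> period-2 cycle: step 5 state = step 3 state; never stabilizes
  -> state at step 30: (30-3) mod 2 = 1, same as step 4 -> [1 3 3]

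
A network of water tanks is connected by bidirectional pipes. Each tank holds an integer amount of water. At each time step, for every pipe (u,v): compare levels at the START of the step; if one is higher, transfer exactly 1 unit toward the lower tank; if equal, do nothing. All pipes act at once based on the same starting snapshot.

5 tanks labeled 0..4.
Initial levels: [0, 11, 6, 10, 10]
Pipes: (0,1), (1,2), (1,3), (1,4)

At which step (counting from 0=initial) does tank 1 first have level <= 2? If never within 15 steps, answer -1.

Step 1: flows [1->0,1->2,1->3,1->4] -> levels [1 7 7 11 11]
Step 2: flows [1->0,1=2,3->1,4->1] -> levels [2 8 7 10 10]
Step 3: flows [1->0,1->2,3->1,4->1] -> levels [3 8 8 9 9]
Step 4: flows [1->0,1=2,3->1,4->1] -> levels [4 9 8 8 8]
Step 5: flows [1->0,1->2,1->3,1->4] -> levels [5 5 9 9 9]
Step 6: flows [0=1,2->1,3->1,4->1] -> levels [5 8 8 8 8]
Step 7: flows [1->0,1=2,1=3,1=4] -> levels [6 7 8 8 8]
Step 8: flows [1->0,2->1,3->1,4->1] -> levels [7 9 7 7 7]
Step 9: flows [1->0,1->2,1->3,1->4] -> levels [8 5 8 8 8]
Step 10: flows [0->1,2->1,3->1,4->1] -> levels [7 9 7 7 7]
  -> period-2 cycle (repeats step 8); tank 1 never drops to <=2
Tank 1 never reaches <=2 within 15 steps

Answer: -1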